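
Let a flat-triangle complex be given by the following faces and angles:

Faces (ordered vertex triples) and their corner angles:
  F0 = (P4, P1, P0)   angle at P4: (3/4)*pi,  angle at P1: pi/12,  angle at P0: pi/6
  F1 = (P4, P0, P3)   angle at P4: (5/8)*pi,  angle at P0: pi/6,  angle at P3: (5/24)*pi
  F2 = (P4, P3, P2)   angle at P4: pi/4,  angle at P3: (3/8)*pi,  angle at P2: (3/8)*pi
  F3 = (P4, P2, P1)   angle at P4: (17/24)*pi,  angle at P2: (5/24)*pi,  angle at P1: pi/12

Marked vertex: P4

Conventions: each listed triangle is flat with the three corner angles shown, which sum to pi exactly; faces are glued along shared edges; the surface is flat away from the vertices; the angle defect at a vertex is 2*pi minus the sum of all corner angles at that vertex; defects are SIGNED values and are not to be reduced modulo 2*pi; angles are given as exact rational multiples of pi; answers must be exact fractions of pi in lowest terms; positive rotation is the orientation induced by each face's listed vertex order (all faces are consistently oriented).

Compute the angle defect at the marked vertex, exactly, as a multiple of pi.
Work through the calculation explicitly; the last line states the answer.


Sum of corner angles at P4: (7/3)*pi
defect = 2*pi - (7/3)*pi

Answer: defect(P4) = -pi/3


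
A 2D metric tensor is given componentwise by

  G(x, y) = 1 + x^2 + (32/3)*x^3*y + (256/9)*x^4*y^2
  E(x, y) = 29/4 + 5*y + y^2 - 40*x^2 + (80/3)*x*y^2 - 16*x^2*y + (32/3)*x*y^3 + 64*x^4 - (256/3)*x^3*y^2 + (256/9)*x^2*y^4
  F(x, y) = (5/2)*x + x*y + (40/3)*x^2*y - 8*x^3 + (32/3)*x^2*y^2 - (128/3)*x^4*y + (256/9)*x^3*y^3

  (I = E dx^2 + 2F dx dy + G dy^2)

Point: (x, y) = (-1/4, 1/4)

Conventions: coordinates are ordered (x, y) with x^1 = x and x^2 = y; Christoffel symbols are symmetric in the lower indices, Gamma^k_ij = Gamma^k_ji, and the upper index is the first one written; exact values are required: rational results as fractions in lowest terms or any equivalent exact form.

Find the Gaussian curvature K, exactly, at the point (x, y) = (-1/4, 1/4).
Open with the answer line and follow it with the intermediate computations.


Answer: K = 432/10609

E = 205/36, F = -13/36, G = 37/36, EG - F^2 = 103/18 at the point
E_x = 169/9, E_y = 13/9, F_x = 0, F_y = 2/3, G_x = -1/9, G_y = -1/9
E_yy = -34/3, F_xy = -14/3, G_xx = -2/3
Compute both Brioschi determinants and normalise by (EG - F^2)^2.
M1 = [[-E_yy/2 + F_xy - G_xx/2, E_x/2, F_x - E_y/2], [F_y - G_x/2, E, F], [G_y/2, F, G]] = [[4/3, 169/18, -13/18], [13/18, 205/36, -13/36], [-1/18, -13/36, 37/36]]; det M1 = 131/162
M2 = [[0, E_y/2, G_x/2], [E_y/2, E, F], [G_x/2, F, G]] = [[0, 13/18, -1/18], [13/18, 205/36, -13/36], [-1/18, -13/36, 37/36]]; det M2 = -85/162
det M1 - det M2 = 4/3; K = 4/3 / (103/18)^2 = 432/10609


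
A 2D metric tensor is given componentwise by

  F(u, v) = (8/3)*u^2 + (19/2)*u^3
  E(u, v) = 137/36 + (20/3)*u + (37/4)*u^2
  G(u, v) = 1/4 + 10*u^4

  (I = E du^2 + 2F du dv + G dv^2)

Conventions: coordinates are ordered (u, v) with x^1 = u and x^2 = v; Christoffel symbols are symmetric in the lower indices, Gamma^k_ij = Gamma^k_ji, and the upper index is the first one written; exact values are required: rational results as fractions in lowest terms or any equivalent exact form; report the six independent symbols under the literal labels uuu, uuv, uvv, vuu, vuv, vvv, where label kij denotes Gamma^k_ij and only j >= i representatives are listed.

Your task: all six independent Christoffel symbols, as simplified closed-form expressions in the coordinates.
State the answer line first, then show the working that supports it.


Answer: Gamma_uuu = (-25668*u^5 - 13440*u^4 - 2048*u^3 + 333*u + 120)/(324*u^6 + 2304*u^5 + 4456*u^4 + 333*u^2 + 240*u + 137), Gamma_uuv = (-27360*u^6 - 7680*u^5)/(324*u^6 + 2304*u^5 + 4456*u^4 + 333*u^2 + 240*u + 137), Gamma_uvv = (-28800*u^7 - 720*u^3)/(324*u^6 + 2304*u^5 + 4456*u^4 + 333*u^2 + 240*u + 137), Gamma_vuu = (75924*u^4 + 79056*u^3 + 58374*u^2 + 8768*u)/(972*u^6 + 6912*u^5 + 13368*u^4 + 999*u^2 + 720*u + 411), Gamma_vuv = (26640*u^5 + 19200*u^4 + 10960*u^3)/(324*u^6 + 2304*u^5 + 4456*u^4 + 333*u^2 + 240*u + 137), Gamma_vvv = (27360*u^6 + 7680*u^5)/(324*u^6 + 2304*u^5 + 4456*u^4 + 333*u^2 + 240*u + 137)

E = 137/36 + (20/3)*u + (37/4)*u^2; F = (8/3)*u^2 + (19/2)*u^3; G = 1/4 + 10*u^4
Gamma^k_ij = (1/2) g^{kl} (d_i g_jl + d_j g_il - d_l g_ij), with g^inv = (1/(EG-F^2)) [[G, -F], [-F, E]]
first partials: E_u = 20/3 + (37/2)*u, E_v = 0, F_u = (16/3)*u + (57/2)*u^2, F_v = 0, G_u = 40*u^3, G_v = 0
D = EG - F^2 = 137/144 + (5/3)*u + (37/16)*u^2 + (557/18)*u^4 + 16*u^5 + (9/4)*u^6
expanded: Gamma^u_uu = (G E_u - 2F F_u + F E_v)/(2D), Gamma^u_uv = (G E_v - F G_u)/(2D), Gamma^u_vv = (2G F_v - G G_u - F G_v)/(2D), Gamma^v_uu = (2E F_u - E E_v - F E_u)/(2D), Gamma^v_uv = (E G_u - F E_v)/(2D), Gamma^v_vv = (E G_v - 2F F_v + F G_u)/(2D); substitute and cancel common factors


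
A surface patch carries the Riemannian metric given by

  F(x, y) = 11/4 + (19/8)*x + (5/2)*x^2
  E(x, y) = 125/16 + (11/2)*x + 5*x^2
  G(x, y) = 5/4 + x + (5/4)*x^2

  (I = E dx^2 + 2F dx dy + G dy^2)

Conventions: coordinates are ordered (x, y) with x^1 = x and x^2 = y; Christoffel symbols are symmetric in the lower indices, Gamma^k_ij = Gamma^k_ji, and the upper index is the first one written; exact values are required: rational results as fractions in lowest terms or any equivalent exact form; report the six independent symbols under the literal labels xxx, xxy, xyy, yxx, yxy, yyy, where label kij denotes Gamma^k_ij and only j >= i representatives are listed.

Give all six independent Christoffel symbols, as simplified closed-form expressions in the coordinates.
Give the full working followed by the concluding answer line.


E = 125/16 + (11/2)*x + 5*x^2; F = 11/4 + (19/8)*x + (5/2)*x^2; G = 5/4 + x + (5/4)*x^2
Gamma^k_ij = (1/2) g^{kl} (d_i g_jl + d_j g_il - d_l g_ij), with g^inv = (1/(EG-F^2)) [[G, -F], [-F, E]]
first partials: E_x = 11/2 + 10*x, E_y = 0, F_x = 19/8 + 5*x, F_y = 0, G_x = 1 + (5/2)*x, G_y = 0
D = EG - F^2 = 141/64 + (13/8)*x + (17/8)*x^2
expanded: Gamma^x_xx = (G E_x - 2F F_x + F E_y)/(2D), Gamma^x_xy = (G E_y - F G_x)/(2D), Gamma^x_yy = (2G F_y - G G_x - F G_y)/(2D), Gamma^y_xx = (2E F_x - E E_y - F E_x)/(2D), Gamma^y_xy = (E G_x - F E_y)/(2D), Gamma^y_yy = (E G_y - 2F F_y + F G_x)/(2D); substitute and cancel common factors

Answer: Gamma_xxx = (-400*x^3 - 600*x^2 - 665*x - 198)/(136*x^2 + 104*x + 141), Gamma_xxy = (-200*x^3 - 270*x^2 - 296*x - 88)/(136*x^2 + 104*x + 141), Gamma_xyy = (-100*x^3 - 120*x^2 - 132*x - 40)/(136*x^2 + 104*x + 141), Gamma_yxx = (1600*x^3 + 2640*x^2 + 4076*x + 1407)/(272*x^2 + 208*x + 282), Gamma_yxy = (400*x^3 + 600*x^2 + 801*x + 250)/(136*x^2 + 104*x + 141), Gamma_yyy = (200*x^3 + 270*x^2 + 296*x + 88)/(136*x^2 + 104*x + 141)


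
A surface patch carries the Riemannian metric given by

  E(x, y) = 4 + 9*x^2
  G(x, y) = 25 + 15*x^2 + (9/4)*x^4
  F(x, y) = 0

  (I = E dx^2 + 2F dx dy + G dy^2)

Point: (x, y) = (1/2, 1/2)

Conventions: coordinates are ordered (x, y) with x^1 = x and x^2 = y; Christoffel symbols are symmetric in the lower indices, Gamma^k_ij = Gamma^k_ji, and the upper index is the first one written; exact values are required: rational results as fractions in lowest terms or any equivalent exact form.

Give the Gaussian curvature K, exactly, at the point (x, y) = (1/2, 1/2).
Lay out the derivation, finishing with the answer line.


E = 25/4, F = 0, G = 1849/64, EG - F^2 = 46225/256 at the point
E_x = 9, E_y = 0, F_x = 0, F_y = 0, G_x = 129/8, G_y = 0
E_yy = 0, F_xy = 0, G_xx = 147/4
Brioschi: K = (det M1 - det M2) / (EG - F^2)^2 with the standard first/second-derivative matrices M1, M2.
M1 = [[-E_yy/2 + F_xy - G_xx/2, E_x/2, F_x - E_y/2], [F_y - G_x/2, E, F], [G_y/2, F, G]] = [[-147/8, 9/2, 0], [-129/16, 25/4, 0], [0, 0, 1849/64]]; det M1 = -2324193/1024
M2 = [[0, E_y/2, G_x/2], [E_y/2, E, F], [G_x/2, F, G]] = [[0, 0, 129/16], [0, 25/4, 0], [129/16, 0, 1849/64]]; det M2 = -416025/1024
det M1 - det M2 = -238521/128; K = -238521/128 / (46225/256)^2 = -1536/26875

Answer: K = -1536/26875


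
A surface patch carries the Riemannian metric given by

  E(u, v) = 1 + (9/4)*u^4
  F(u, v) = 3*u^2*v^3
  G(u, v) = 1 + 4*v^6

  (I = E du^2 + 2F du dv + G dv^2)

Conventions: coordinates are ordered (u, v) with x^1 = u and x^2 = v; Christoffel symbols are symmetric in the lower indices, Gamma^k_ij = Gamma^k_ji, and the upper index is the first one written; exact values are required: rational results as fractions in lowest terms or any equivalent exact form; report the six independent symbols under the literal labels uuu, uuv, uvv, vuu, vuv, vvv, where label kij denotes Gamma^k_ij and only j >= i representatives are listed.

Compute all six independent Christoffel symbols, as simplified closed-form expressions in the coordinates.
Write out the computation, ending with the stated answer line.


E = 1 + (9/4)*u^4; F = 3*u^2*v^3; G = 1 + 4*v^6
Gamma^k_ij = (1/2) g^{kl} (d_i g_jl + d_j g_il - d_l g_ij), with g^inv = (1/(EG-F^2)) [[G, -F], [-F, E]]
first partials: E_u = 9*u^3, E_v = 0, F_u = 6*u*v^3, F_v = 9*u^2*v^2, G_u = 0, G_v = 24*v^5
D = EG - F^2 = 1 + (9/4)*u^4 + 4*v^6
expanded: Gamma^u_uu = (G E_u - 2F F_u + F E_v)/(2D), Gamma^u_uv = (G E_v - F G_u)/(2D), Gamma^u_vv = (2G F_v - G G_u - F G_v)/(2D), Gamma^v_uu = (2E F_u - E E_v - F E_u)/(2D), Gamma^v_uv = (E G_u - F E_v)/(2D), Gamma^v_vv = (E G_v - 2F F_v + F G_u)/(2D); substitute and cancel common factors

Answer: Gamma_uuu = 18*u^3/(9*u^4 + 16*v^6 + 4), Gamma_uuv = 0, Gamma_uvv = 36*u^2*v^2/(9*u^4 + 16*v^6 + 4), Gamma_vuu = 24*u*v^3/(9*u^4 + 16*v^6 + 4), Gamma_vuv = 0, Gamma_vvv = 48*v^5/(9*u^4 + 16*v^6 + 4)


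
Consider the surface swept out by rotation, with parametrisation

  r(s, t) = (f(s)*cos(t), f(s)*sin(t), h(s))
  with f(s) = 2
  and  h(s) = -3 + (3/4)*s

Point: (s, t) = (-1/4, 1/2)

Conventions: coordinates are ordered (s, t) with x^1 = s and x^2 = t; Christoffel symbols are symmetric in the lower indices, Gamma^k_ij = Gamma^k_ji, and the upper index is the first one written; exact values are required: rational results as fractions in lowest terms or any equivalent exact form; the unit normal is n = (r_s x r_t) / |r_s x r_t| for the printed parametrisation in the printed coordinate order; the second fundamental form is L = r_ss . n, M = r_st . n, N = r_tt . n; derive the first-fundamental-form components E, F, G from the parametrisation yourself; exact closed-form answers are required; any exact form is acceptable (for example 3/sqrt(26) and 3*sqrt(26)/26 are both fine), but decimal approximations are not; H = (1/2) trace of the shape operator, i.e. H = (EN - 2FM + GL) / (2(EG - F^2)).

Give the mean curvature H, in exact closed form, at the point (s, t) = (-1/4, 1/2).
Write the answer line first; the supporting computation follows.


Answer: H = 1/4

f = 2, f' = 0, f'' = 0, h' = 3/4, h'' = 0
E = 9/16, F = 0, G = 4; answer radicand W^2 = 9/16
unnormalised second-form numerators: l = 0, m = 0, n = 3/2; L = l/sqrt(9/16), and similarly M = m/sqrt(W^2), N = n/sqrt(W^2)
H = (E*n - 2*F*m + G*l) / (2*(EG - F^2)*sqrt(W^2)); E*n - 2*F*m + G*l = 27/32, EG - F^2 = 9/4, so H = (3/16)/sqrt(9/16)


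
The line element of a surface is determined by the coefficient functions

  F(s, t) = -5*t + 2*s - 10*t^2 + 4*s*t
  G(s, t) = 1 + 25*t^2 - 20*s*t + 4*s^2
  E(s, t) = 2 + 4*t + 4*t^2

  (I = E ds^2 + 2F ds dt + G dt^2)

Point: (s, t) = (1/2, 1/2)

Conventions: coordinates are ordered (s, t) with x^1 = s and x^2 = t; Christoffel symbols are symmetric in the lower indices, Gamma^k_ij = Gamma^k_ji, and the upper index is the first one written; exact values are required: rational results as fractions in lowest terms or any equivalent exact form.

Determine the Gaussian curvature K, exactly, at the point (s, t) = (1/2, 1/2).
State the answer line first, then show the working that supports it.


Answer: K = -64/841

E = 5, F = -3, G = 13/4, EG - F^2 = 29/4 at the point
E_s = 0, E_t = 8, F_s = 4, F_t = -13, G_s = -6, G_t = 15
E_tt = 8, F_st = 4, G_ss = 8
Apply the Brioschi formula K = (det M1 - det M2)/(EG - F^2)^2 over the derivative matrices of E, F, G.
M1 = [[-E_tt/2 + F_st - G_ss/2, E_s/2, F_s - E_t/2], [F_t - G_s/2, E, F], [G_t/2, F, G]] = [[-4, 0, 0], [-10, 5, -3], [15/2, -3, 13/4]]; det M1 = -29
M2 = [[0, E_t/2, G_s/2], [E_t/2, E, F], [G_s/2, F, G]] = [[0, 4, -3], [4, 5, -3], [-3, -3, 13/4]]; det M2 = -25
det M1 - det M2 = -4; K = -4 / (29/4)^2 = -64/841


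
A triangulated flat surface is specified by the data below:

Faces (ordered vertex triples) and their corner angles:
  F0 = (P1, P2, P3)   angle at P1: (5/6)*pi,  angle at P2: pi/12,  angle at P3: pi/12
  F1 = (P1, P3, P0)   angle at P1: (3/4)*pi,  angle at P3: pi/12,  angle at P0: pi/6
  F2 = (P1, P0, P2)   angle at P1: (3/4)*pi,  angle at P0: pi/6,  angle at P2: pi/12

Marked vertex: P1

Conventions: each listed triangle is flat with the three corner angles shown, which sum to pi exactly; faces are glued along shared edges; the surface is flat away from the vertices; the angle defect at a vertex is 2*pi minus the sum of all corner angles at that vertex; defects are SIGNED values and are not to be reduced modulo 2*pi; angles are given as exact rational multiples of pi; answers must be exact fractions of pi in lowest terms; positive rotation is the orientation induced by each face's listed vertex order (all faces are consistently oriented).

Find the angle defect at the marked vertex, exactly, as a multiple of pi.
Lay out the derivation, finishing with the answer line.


Sum of corner angles at P1: (7/3)*pi
defect = 2*pi - (7/3)*pi

Answer: defect(P1) = -pi/3


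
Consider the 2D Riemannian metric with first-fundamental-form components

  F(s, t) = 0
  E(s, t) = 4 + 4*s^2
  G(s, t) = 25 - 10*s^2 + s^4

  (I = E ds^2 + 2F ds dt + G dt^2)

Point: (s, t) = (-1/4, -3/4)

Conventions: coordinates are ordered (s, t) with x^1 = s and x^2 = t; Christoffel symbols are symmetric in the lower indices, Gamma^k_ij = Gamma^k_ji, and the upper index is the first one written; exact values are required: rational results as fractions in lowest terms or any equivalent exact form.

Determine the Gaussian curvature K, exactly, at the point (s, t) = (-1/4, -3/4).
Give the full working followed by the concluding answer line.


E = 17/4, F = 0, G = 6241/256, EG - F^2 = 106097/1024 at the point
E_s = -2, E_t = 0, F_s = 0, F_t = 0, G_s = 79/16, G_t = 0
E_tt = 0, F_st = 0, G_ss = -77/4
Brioschi: K = (det M1 - det M2) / (EG - F^2)^2 with the standard first/second-derivative matrices M1, M2.
M1 = [[-E_tt/2 + F_st - G_ss/2, E_s/2, F_s - E_t/2], [F_t - G_s/2, E, F], [G_t/2, F, G]] = [[77/8, -1, 0], [-79/32, 17/4, 0], [0, 0, 6241/256]]; det M1 = 3838215/4096
M2 = [[0, E_t/2, G_s/2], [E_t/2, E, F], [G_s/2, F, G]] = [[0, 0, 79/32], [0, 17/4, 0], [79/32, 0, 6241/256]]; det M2 = -106097/4096
det M1 - det M2 = 493039/512; K = 493039/512 / (106097/1024)^2 = 2048/22831

Answer: K = 2048/22831


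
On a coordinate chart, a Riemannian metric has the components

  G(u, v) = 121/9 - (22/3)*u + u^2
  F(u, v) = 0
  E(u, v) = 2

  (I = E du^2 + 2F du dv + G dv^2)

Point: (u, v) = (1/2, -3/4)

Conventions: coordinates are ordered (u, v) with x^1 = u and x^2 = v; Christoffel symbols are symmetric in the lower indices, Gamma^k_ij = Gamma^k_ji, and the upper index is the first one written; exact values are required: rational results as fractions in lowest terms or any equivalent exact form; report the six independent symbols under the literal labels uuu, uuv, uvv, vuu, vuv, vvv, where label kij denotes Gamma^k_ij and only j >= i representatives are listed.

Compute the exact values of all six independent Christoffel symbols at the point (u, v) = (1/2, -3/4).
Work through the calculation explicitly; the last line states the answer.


E = 2, F = 0, G = 361/36 at the point
E_u = 0, E_v = 0, F_u = 0, F_v = 0, G_u = -19/3, G_v = 0
EG - F^2 = 361/18;  g^inv = (18/361) * [[361/36, 0], [0, 2]]
first-kind symbols [ij,l] = (1/2)(d_i g_jl + d_j g_il - d_l g_ij): [uu,u] = E_u/2 = 0, [uu,v] = F_u - E_v/2 = 0, [uv,u] = E_v/2 = 0, [uv,v] = G_u/2 = -19/6, [vv,u] = F_v - G_u/2 = 19/6, [vv,v] = G_v/2 = 0
Gamma^u_ij = (G*[ij,u] - F*[ij,v])/(EG - F^2), Gamma^v_ij = (E*[ij,v] - F*[ij,u])/(EG - F^2)

Answer: Gamma_uuu = 0, Gamma_uuv = 0, Gamma_uvv = 19/12, Gamma_vuu = 0, Gamma_vuv = -6/19, Gamma_vvv = 0


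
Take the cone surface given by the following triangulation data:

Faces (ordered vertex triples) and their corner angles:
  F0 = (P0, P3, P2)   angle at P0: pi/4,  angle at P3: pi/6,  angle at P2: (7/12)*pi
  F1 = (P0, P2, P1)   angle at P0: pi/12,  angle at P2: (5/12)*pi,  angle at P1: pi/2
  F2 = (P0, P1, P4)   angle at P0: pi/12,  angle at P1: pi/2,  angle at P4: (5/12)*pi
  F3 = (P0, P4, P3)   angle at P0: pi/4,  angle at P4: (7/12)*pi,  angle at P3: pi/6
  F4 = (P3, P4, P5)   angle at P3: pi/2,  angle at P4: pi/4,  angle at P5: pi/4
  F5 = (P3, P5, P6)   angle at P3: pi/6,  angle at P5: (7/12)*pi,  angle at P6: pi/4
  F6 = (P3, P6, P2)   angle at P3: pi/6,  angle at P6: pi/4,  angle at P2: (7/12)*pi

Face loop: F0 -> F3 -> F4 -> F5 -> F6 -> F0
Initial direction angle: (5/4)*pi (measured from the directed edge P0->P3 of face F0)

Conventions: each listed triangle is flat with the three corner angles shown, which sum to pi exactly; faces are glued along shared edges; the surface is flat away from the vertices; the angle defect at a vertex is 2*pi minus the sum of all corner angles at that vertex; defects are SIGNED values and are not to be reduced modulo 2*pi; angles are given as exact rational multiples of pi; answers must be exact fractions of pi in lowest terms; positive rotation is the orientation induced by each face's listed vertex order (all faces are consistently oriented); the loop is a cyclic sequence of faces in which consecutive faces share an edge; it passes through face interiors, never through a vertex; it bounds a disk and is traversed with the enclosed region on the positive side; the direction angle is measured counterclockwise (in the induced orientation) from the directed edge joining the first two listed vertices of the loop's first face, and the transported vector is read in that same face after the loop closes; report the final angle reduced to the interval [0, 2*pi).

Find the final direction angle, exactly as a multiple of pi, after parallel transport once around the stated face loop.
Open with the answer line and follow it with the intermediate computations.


Answer: final direction angle = pi/12

enclosed vertex P3: corner angles sum to (7/6)*pi, defect = 2*pi - (7/6)*pi = (5/6)*pi
holonomy = initial angle + sum of enclosed defects (mod 2*pi), positive in the induced orientation
final angle = (5/4)*pi + (5/6)*pi = pi/12 (mod 2*pi)


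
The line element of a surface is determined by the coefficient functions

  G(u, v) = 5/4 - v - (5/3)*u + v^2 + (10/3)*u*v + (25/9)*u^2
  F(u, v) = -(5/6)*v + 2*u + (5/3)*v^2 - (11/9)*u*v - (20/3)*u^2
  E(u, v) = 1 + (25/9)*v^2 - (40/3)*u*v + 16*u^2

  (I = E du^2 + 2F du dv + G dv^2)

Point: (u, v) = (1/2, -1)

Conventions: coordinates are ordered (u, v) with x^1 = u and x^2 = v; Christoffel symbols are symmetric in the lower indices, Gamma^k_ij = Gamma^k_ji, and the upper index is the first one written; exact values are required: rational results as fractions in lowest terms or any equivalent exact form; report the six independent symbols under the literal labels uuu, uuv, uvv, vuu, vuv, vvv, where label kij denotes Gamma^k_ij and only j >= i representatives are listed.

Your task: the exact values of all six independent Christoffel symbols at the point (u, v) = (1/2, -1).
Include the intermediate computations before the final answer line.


E = 130/9, F = 22/9, G = 13/9 at the point
E_u = 88/3, E_v = -110/9, F_u = -31/9, F_v = -43/9, G_u = -20/9, G_v = -4/3
EG - F^2 = 134/9;  g^inv = (9/134) * [[13/9, -22/9], [-22/9, 130/9]]
first-kind symbols [ij,l] = (1/2)(d_i g_jl + d_j g_il - d_l g_ij): [uu,u] = E_u/2 = 44/3, [uu,v] = F_u - E_v/2 = 8/3, [uv,u] = E_v/2 = -55/9, [uv,v] = G_u/2 = -10/9, [vv,u] = F_v - G_u/2 = -11/3, [vv,v] = G_v/2 = -2/3
Gamma^u_ij = (G*[ij,u] - F*[ij,v])/(EG - F^2), Gamma^v_ij = (E*[ij,v] - F*[ij,u])/(EG - F^2)

Answer: Gamma_uuu = 66/67, Gamma_uuv = -55/134, Gamma_uvv = -33/134, Gamma_vuu = 12/67, Gamma_vuv = -5/67, Gamma_vvv = -3/67


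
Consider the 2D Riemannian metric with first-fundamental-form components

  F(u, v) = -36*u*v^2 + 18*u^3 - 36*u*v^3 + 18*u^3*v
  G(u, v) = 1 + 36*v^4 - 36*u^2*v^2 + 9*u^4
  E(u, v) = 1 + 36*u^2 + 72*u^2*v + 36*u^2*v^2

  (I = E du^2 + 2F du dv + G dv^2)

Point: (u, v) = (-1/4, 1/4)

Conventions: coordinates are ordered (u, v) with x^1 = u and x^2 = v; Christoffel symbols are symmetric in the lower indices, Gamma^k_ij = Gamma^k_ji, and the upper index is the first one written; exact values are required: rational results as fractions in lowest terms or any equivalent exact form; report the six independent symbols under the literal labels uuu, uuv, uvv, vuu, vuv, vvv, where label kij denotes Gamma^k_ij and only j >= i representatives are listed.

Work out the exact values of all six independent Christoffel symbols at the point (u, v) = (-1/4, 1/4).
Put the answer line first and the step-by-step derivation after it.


Answer: Gamma_uuu = -720/233, Gamma_uuv = 144/233, Gamma_uvv = 288/233, Gamma_vuu = -72/233, Gamma_vuv = 72/1165, Gamma_vvv = 144/1165

E = 289/64, F = 45/128, G = 265/256 at the point
E_u = -225/8, E_v = 45/8, F_u = 45/32, F_v = 189/32, G_u = 9/16, G_v = 9/8
EG - F^2 = 1165/256;  g^inv = (256/1165) * [[265/256, -45/128], [-45/128, 289/64]]
first-kind symbols [ij,l] = (1/2)(d_i g_jl + d_j g_il - d_l g_ij): [uu,u] = E_u/2 = -225/16, [uu,v] = F_u - E_v/2 = -45/32, [uv,u] = E_v/2 = 45/16, [uv,v] = G_u/2 = 9/32, [vv,u] = F_v - G_u/2 = 45/8, [vv,v] = G_v/2 = 9/16
Gamma^u_ij = (G*[ij,u] - F*[ij,v])/(EG - F^2), Gamma^v_ij = (E*[ij,v] - F*[ij,u])/(EG - F^2)


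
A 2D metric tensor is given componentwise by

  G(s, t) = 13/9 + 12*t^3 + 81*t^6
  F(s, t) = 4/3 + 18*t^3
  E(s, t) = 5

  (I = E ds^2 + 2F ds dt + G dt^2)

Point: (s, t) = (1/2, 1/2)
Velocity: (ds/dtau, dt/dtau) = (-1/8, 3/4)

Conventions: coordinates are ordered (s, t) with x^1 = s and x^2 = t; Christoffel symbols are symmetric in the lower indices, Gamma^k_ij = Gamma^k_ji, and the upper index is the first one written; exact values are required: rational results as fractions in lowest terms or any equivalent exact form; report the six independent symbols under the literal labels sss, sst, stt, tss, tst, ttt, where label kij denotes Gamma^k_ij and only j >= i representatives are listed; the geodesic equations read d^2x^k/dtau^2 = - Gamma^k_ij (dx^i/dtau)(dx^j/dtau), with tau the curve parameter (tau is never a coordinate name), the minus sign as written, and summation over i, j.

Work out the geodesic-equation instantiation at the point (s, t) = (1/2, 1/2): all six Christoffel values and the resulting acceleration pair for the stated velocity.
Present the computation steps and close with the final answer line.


E = 5, F = 43/12, G = 2425/576 at the point
E_s = 0, E_t = 0, F_s = 0, F_t = 27/2, G_s = 0, G_t = 387/16
EG - F^2 = 4729/576;  g^inv = (576/4729) * [[2425/576, -43/12], [-43/12, 5]]
first-kind symbols [ij,l] = (1/2)(d_i g_jl + d_j g_il - d_l g_ij): [ss,s] = E_s/2 = 0, [ss,t] = F_s - E_t/2 = 0, [st,s] = E_t/2 = 0, [st,t] = G_s/2 = 0, [tt,s] = F_t - G_s/2 = 27/2, [tt,t] = G_t/2 = 387/32
Gamma^s_ij = (G*[ij,s] - F*[ij,t])/(EG - F^2), Gamma^t_ij = (E*[ij,t] - F*[ij,s])/(EG - F^2)
Gamma_sss = 0, Gamma_sst = 0, Gamma_stt = 7776/4729, Gamma_tss = 0, Gamma_tst = 0, Gamma_ttt = 6966/4729
d^2s/dtau^2 = -(Gamma_sss*(-1/8)^2 + 2*Gamma_sst*(-1/8)*(3/4) + Gamma_stt*(3/4)^2) = -4374/4729
d^2t/dtau^2 = -(Gamma_tss*(-1/8)^2 + 2*Gamma_tst*(-1/8)*(3/4) + Gamma_ttt*(3/4)^2) = -31347/37832

Answer: Gamma_sss = 0, Gamma_sst = 0, Gamma_stt = 7776/4729, Gamma_tss = 0, Gamma_tst = 0, Gamma_ttt = 6966/4729; accelerations (d^2s/dtau^2, d^2t/dtau^2) = (-4374/4729, -31347/37832)


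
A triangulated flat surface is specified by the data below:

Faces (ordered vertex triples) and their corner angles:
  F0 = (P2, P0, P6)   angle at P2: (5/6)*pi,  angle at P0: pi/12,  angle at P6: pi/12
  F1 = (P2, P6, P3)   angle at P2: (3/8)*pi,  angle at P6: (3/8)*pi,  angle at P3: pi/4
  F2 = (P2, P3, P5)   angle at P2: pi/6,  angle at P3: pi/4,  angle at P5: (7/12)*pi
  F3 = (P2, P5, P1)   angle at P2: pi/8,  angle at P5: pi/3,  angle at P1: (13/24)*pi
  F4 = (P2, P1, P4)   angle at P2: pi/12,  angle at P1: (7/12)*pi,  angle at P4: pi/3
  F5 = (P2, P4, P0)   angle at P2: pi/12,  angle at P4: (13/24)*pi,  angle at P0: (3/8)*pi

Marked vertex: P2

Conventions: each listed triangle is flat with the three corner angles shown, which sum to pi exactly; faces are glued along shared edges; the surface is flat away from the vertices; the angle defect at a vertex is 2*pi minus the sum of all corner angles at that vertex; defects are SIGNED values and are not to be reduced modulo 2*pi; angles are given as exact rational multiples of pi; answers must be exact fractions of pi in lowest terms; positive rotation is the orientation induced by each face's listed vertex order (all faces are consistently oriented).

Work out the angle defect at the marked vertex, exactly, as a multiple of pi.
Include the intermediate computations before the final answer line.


Sum of corner angles at P2: (5/3)*pi
defect = 2*pi - (5/3)*pi

Answer: defect(P2) = pi/3


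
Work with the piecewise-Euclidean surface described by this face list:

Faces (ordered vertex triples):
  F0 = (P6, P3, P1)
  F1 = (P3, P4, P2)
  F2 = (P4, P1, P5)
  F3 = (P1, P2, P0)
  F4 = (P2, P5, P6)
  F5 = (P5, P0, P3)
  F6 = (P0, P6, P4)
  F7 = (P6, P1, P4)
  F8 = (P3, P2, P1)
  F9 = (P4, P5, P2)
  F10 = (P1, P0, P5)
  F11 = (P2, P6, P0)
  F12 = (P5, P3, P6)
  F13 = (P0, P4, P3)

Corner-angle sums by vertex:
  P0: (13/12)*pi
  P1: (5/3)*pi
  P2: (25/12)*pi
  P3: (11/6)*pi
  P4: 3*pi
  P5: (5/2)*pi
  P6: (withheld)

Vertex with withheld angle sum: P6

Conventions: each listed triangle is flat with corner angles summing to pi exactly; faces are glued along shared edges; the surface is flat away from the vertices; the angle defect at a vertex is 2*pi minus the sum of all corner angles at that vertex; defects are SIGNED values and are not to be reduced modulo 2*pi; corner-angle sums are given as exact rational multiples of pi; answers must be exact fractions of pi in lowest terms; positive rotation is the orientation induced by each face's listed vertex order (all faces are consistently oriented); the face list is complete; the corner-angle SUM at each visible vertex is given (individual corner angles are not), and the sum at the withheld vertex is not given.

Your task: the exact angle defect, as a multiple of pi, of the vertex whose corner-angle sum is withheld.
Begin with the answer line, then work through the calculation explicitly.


Answer: defect(P6) = pi/6

V = 7, E = 21, F = 14; chi = V - E + F = 0
Gauss-Bonnet: total defect = 2*pi*chi = 0; visible defects sum to -pi/6


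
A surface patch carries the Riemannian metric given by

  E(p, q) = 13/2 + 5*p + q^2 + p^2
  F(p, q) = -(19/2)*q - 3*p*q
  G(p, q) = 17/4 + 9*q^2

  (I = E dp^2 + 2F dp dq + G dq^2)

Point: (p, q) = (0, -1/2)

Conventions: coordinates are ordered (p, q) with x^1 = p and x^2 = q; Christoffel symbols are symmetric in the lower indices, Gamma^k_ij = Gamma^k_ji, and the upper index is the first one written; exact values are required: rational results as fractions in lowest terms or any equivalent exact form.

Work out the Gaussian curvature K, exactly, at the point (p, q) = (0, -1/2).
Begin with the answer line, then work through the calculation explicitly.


Answer: K = -3120/116281

E = 27/4, F = 19/4, G = 13/2, EG - F^2 = 341/16 at the point
E_p = 5, E_q = -1, F_p = 3/2, F_q = -19/2, G_p = 0, G_q = -9
E_qq = 2, F_pq = -3, G_pp = 0
Evaluate Brioschi's two determinant matrices M1, M2 and divide by (EG - F^2)^2.
M1 = [[-E_qq/2 + F_pq - G_pp/2, E_p/2, F_p - E_q/2], [F_q - G_p/2, E, F], [G_q/2, F, G]] = [[-4, 5/2, 2], [-19/2, 27/4, 19/4], [-9/2, 19/4, 13/2]]; det M1 = -221/16
M2 = [[0, E_q/2, G_p/2], [E_q/2, E, F], [G_p/2, F, G]] = [[0, -1/2, 0], [-1/2, 27/4, 19/4], [0, 19/4, 13/2]]; det M2 = -13/8
det M1 - det M2 = -195/16; K = -195/16 / (341/16)^2 = -3120/116281


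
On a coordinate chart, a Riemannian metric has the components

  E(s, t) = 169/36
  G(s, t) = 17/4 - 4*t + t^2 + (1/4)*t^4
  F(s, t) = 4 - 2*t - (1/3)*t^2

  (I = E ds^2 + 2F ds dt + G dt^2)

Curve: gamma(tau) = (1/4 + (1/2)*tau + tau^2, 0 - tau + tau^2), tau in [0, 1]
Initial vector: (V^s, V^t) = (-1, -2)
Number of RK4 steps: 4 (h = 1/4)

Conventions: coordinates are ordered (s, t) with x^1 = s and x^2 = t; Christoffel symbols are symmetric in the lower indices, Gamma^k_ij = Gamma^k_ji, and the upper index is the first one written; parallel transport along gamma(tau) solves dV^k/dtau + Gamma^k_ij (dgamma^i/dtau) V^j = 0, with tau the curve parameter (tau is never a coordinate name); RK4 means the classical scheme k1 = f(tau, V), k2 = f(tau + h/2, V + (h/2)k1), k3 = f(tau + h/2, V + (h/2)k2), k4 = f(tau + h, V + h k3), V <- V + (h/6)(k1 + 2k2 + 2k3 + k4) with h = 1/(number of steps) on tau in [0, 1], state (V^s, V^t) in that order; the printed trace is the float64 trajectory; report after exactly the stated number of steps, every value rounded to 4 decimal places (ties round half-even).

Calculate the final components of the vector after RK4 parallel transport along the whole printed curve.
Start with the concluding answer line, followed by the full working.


Answer: V^s = -1.0000, V^t = -2.0000

gamma'(tau) = (1/2 + 2*tau, -1 + 2*tau); f(tau, V)^k = -Gamma^k_ij(gamma(tau)) gamma'^i(tau) V^j; h = 1/4; intermediate values shown to 6 dp
curve data and Christoffel symbols at the stage parameters:
  tau = 0.000000: gamma = (0.250000, 0.000000), gamma' = (0.500000, -1.000000); Gamma_sss = 0.000000, Gamma_sst = 0.000000, Gamma_stt = -0.126538, Gamma_tss = 0.000000, Gamma_tst = 0.000000, Gamma_ttt = -0.351494
  tau = 0.125000: gamma = (0.328125, -0.109375), gamma' = (0.750000, -0.750000); Gamma_sss = 0.000000, Gamma_sst = 0.000000, Gamma_stt = -0.037943, Gamma_tss = 0.000000, Gamma_tst = 0.000000, Gamma_ttt = -0.414961
  tau = 0.250000: gamma = (0.437500, -0.187500), gamma' = (1.000000, -0.500000); Gamma_sss = 0.000000, Gamma_sst = 0.000000, Gamma_stt = 0.025554, Gamma_tss = 0.000000, Gamma_tst = 0.000000, Gamma_ttt = -0.457216
  tau = 0.375000: gamma = (0.578125, -0.234375), gamma' = (1.250000, -0.250000); Gamma_sss = 0.000000, Gamma_sst = 0.000000, Gamma_stt = 0.063542, Gamma_tss = 0.000000, Gamma_tst = 0.000000, Gamma_ttt = -0.481311
  tau = 0.500000: gamma = (0.750000, -0.250000), gamma' = (1.500000, 0.000000); Gamma_sss = 0.000000, Gamma_sst = 0.000000, Gamma_stt = 0.076163, Gamma_tss = 0.000000, Gamma_tst = 0.000000, Gamma_ttt = -0.489126
  tau = 0.625000: gamma = (0.953125, -0.234375), gamma' = (1.750000, 0.250000); Gamma_sss = 0.000000, Gamma_sst = 0.000000, Gamma_stt = 0.063542, Gamma_tss = 0.000000, Gamma_tst = 0.000000, Gamma_ttt = -0.481311
  tau = 0.750000: gamma = (1.187500, -0.187500), gamma' = (2.000000, 0.500000); Gamma_sss = 0.000000, Gamma_sst = 0.000000, Gamma_stt = 0.025554, Gamma_tss = 0.000000, Gamma_tst = 0.000000, Gamma_ttt = -0.457216
  tau = 0.875000: gamma = (1.453125, -0.109375), gamma' = (2.250000, 0.750000); Gamma_sss = 0.000000, Gamma_sst = 0.000000, Gamma_stt = -0.037943, Gamma_tss = 0.000000, Gamma_tst = 0.000000, Gamma_ttt = -0.414961
  tau = 1.000000: gamma = (1.750000, 0.000000), gamma' = (2.500000, 1.000000); Gamma_sss = 0.000000, Gamma_sst = 0.000000, Gamma_stt = -0.126538, Gamma_tss = 0.000000, Gamma_tst = 0.000000, Gamma_ttt = -0.351494
step 0: V^s = -1.0000, V^t = -2.0000
step 1: k1 = (0.253076, 0.702988), k2 = (0.054414, 0.595093), k3 = (0.054798, 0.599291), k4 = (-0.023640, 0.422965); V <- V + (h/6)(k1 + 2k2 + 2k3 + k4): V^s = -0.9813, V^t = -1.8536
step 2: k1 = (-0.023683, 0.423737), k2 = (-0.028603, 0.216661), k3 = (-0.029015, 0.219775), k4 = (0.000000, 0.000000); V <- V + (h/6)(k1 + 2k2 + 2k3 + k4): V^s = -0.9871, V^t = -1.7995
step 3: k1 = (0.000000, 0.000000), k2 = (0.028587, -0.216533), k3 = (0.029016, -0.219790), k4 = (0.023695, -0.423948); V <- V + (h/6)(k1 + 2k2 + 2k3 + k4): V^s = -0.9813, V^t = -1.8536
step 4: k1 = (0.023683, -0.423737), k2 = (-0.054255, -0.593348), k3 = (-0.054858, -0.599947), k4 = (-0.253523, -0.704232); V <- V + (h/6)(k1 + 2k2 + 2k3 + k4): V^s = -1.0000, V^t = -2.0000


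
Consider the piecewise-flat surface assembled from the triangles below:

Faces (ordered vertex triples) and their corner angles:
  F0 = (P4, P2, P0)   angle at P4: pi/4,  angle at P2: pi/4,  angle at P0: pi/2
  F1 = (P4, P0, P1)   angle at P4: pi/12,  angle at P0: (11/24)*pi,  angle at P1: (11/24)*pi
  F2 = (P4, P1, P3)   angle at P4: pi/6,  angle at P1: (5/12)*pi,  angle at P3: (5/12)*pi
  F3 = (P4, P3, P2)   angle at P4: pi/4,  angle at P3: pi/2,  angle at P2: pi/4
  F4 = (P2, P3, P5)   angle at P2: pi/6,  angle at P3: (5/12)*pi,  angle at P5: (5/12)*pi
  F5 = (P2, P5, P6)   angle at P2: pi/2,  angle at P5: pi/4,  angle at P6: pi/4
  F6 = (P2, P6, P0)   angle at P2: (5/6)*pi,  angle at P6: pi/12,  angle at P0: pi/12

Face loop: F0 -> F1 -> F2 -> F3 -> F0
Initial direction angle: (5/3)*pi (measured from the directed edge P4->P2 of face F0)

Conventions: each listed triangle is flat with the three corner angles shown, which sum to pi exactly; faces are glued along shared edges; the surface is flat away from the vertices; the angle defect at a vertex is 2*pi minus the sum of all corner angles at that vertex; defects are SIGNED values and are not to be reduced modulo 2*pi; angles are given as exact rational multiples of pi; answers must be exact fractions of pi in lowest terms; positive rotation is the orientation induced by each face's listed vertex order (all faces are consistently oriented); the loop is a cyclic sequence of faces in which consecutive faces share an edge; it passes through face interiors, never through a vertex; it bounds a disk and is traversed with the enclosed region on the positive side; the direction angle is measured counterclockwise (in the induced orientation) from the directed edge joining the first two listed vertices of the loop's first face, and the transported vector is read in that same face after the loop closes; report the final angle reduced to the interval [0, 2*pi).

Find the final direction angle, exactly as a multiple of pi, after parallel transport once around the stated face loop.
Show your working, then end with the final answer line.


enclosed vertex P4: corner angles sum to (3/4)*pi, defect = 2*pi - (3/4)*pi = (5/4)*pi
the rotation equals the total enclosed defect, so the final angle is initial + defects (mod 2*pi)
final angle = (5/3)*pi + (5/4)*pi = (11/12)*pi (mod 2*pi)

Answer: final direction angle = (11/12)*pi


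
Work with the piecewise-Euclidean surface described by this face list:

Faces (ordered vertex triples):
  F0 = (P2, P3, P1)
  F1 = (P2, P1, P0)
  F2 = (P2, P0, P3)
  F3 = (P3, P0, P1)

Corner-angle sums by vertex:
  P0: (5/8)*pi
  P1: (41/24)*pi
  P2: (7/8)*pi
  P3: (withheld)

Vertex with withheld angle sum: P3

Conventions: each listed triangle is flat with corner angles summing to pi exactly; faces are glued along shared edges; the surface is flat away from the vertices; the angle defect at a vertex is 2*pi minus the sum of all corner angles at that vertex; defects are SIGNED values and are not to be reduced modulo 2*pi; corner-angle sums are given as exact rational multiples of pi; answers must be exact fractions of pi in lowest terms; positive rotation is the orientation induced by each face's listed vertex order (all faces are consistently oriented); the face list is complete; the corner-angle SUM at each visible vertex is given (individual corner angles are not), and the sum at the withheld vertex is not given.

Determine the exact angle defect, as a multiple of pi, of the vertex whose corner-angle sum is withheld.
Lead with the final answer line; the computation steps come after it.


Answer: defect(P3) = (29/24)*pi

V = 4, E = 6, F = 4; chi = V - E + F = 2
Gauss-Bonnet: total defect = 2*pi*chi = 4*pi; visible defects sum to (67/24)*pi


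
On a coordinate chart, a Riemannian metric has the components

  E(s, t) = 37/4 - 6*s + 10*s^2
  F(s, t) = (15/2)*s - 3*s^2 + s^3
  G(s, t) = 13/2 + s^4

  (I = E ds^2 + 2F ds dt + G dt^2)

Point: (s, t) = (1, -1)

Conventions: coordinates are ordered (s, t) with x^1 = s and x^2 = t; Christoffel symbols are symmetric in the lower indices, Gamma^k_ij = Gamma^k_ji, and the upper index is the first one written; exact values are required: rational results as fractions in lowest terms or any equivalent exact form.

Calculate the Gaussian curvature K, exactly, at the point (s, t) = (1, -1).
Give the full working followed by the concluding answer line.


E = 53/4, F = 11/2, G = 15/2, EG - F^2 = 553/8 at the point
E_s = 14, E_t = 0, F_s = 9/2, F_t = 0, G_s = 4, G_t = 0
E_tt = 0, F_st = 0, G_ss = 12
The intrinsic route: Brioschi's K = (det M1 - det M2)/(EG - F^2)^2.
M1 = [[-E_tt/2 + F_st - G_ss/2, E_s/2, F_s - E_t/2], [F_t - G_s/2, E, F], [G_t/2, F, G]] = [[-6, 7, 9/2], [-2, 53/4, 11/2], [0, 11/2, 15/2]]; det M1 = -1437/4
M2 = [[0, E_t/2, G_s/2], [E_t/2, E, F], [G_s/2, F, G]] = [[0, 0, 2], [0, 53/4, 11/2], [2, 11/2, 15/2]]; det M2 = -53
det M1 - det M2 = -1225/4; K = -1225/4 / (553/8)^2 = -400/6241

Answer: K = -400/6241


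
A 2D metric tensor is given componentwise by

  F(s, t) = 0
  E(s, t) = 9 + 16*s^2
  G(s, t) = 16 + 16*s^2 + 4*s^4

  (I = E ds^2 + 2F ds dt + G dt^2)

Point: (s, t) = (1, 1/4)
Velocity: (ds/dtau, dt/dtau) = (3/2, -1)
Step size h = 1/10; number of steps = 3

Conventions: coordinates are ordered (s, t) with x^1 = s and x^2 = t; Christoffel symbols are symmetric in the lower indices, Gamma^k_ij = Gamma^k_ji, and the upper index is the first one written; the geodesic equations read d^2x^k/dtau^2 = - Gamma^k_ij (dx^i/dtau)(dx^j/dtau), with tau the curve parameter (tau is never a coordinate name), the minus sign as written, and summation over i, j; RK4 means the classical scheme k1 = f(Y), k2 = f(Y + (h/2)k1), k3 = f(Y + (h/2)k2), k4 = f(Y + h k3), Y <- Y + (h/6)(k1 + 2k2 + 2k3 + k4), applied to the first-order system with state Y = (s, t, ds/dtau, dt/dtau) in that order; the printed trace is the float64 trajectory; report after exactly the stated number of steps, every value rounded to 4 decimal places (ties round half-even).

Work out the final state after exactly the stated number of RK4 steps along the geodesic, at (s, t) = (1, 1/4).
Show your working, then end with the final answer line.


f(Y) = (ds/dtau, dt/dtau, -Gamma^s_ij Y'^i Y'^j, -Gamma^t_ij Y'^i Y'^j) with the Gammas evaluated at the stage position; h = 0.100000; intermediate values shown to 6 dp
step 0: s = 1.0000, t = 0.2500, ds/dtau = 1.5000, dt/dtau = -1.0000
step 1:
  k1: at (s, t) = (1.000000, 0.250000), (ds/dtau, dt/dtau) = (1.500000, -1.000000); Gamma_sss = 0.640000, Gamma_sst = 0.000000, Gamma_stt = -0.960000, Gamma_tss = 0.000000, Gamma_tst = 0.666667, Gamma_ttt = 0.000000; k1 = (1.500000, -1.000000, -0.480000, 2.000000)
  k2: at (s, t) = (1.075000, 0.200000), (ds/dtau, dt/dtau) = (1.476000, -0.900000); Gamma_sss = 0.625682, Gamma_sst = 0.000000, Gamma_stt = -0.987209, Gamma_tss = 0.000000, Gamma_tst = 0.681323, Gamma_ttt = 0.000000; k2 = (1.476000, -0.900000, -0.563457, 1.810139)
  k3: at (s, t) = (1.073800, 0.205000), (ds/dtau, dt/dtau) = (1.471827, -0.909493); Gamma_sss = 0.625923, Gamma_sst = 0.000000, Gamma_stt = -0.986782, Gamma_tss = 0.000000, Gamma_tst = 0.681119, Gamma_ttt = 0.000000; k3 = (1.471827, -0.909493, -0.539677, 1.823515)
  k4: at (s, t) = (1.147183, 0.159051), (ds/dtau, dt/dtau) = (1.446032, -0.817649); Gamma_sss = 0.610682, Gamma_sst = 0.000000, Gamma_stt = -1.012519, Gamma_tss = 0.000000, Gamma_tst = 0.691902, Gamma_ttt = 0.000000; k4 = (1.446032, -0.817649, -0.600022, 1.636135)
  Y <- Y + (h/6)(k1 + 2k2 + 2k3 + k4): s = 1.1474, t = 0.1594, ds/dtau = 1.4452, dt/dtau = -0.8183
step 2:
  k1: at (s, t) = (1.147361, 0.159389), (ds/dtau, dt/dtau) = (1.445228, -0.818276); Gamma_sss = 0.610643, Gamma_sst = 0.000000, Gamma_stt = -1.012581, Gamma_tss = 0.000000, Gamma_tst = 0.691924, Gamma_ttt = 0.000000; k1 = (1.445228, -0.818276, -0.597443, 1.636533)
  k2: at (s, t) = (1.219623, 0.118476), (ds/dtau, dt/dtau) = (1.415356, -0.736449); Gamma_sss = 0.594944, Gamma_sst = 0.000000, Gamma_stt = -1.037427, Gamma_tss = 0.000000, Gamma_tst = 0.699429, Gamma_ttt = 0.000000; k2 = (1.415356, -0.736449, -0.629155, 1.458084)
  k3: at (s, t) = (1.218129, 0.122567), (ds/dtau, dt/dtau) = (1.413771, -0.745372); Gamma_sss = 0.595272, Gamma_sst = 0.000000, Gamma_stt = -1.036917, Gamma_tss = 0.000000, Gamma_tst = 0.699303, Gamma_ttt = 0.000000; k3 = (1.413771, -0.745372, -0.613710, 1.473829)
  k4: at (s, t) = (1.288739, 0.084852), (ds/dtau, dt/dtau) = (1.383857, -0.670893); Gamma_sss = 0.579639, Gamma_sst = 0.000000, Gamma_stt = -1.060985, Gamma_tss = 0.000000, Gamma_tst = 0.704066, Gamma_ttt = 0.000000; k4 = (1.383857, -0.670893, -0.632498, 1.307338)
  Y <- Y + (h/6)(k1 + 2k2 + 2k3 + k4): s = 1.2888, t = 0.0852, ds/dtau = 1.3833, dt/dtau = -0.6715
step 3:
  k1: at (s, t) = (1.288817, 0.085176), (ds/dtau, dt/dtau) = (1.383301, -0.671481); Gamma_sss = 0.579621, Gamma_sst = 0.000000, Gamma_stt = -1.061012, Gamma_tss = 0.000000, Gamma_tst = 0.704070, Gamma_ttt = 0.000000; k1 = (1.383301, -0.671481, -0.630722, 1.307965)
  k2: at (s, t) = (1.357982, 0.051602), (ds/dtau, dt/dtau) = (1.351765, -0.606083); Gamma_sss = 0.564271, Gamma_sst = 0.000000, Gamma_stt = -1.084560, Gamma_tss = 0.000000, Gamma_tst = 0.706525, Gamma_ttt = 0.000000; k2 = (1.351765, -0.606083, -0.632675, 1.157686)
  k3: at (s, t) = (1.356405, 0.054872), (ds/dtau, dt/dtau) = (1.351667, -0.613597); Gamma_sss = 0.564619, Gamma_sst = 0.000000, Gamma_stt = -1.084023, Gamma_tss = 0.000000, Gamma_tst = 0.706491, Gamma_ttt = 0.000000; k3 = (1.351667, -0.613597, -0.623426, 1.171897)
  k4: at (s, t) = (1.423984, 0.023816), (ds/dtau, dt/dtau) = (1.320958, -0.554291); Gamma_sss = 0.549752, Gamma_sst = 0.000000, Gamma_stt = -1.107126, Gamma_tss = 0.000000, Gamma_tst = 0.707090, Gamma_ttt = 0.000000; k4 = (1.320958, -0.554291, -0.619127, 1.035456)
  Y <- Y + (h/6)(k1 + 2k2 + 2k3 + k4): s = 1.4240, t = 0.0241, ds/dtau = 1.3206, dt/dtau = -0.5548

Answer: s = 1.4240, t = 0.0241, ds/dtau = 1.3206, dt/dtau = -0.5548
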